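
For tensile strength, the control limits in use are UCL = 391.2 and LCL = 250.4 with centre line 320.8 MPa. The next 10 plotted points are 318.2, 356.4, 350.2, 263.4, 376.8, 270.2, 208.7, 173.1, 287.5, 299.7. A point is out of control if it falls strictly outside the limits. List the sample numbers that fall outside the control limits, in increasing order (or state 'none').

7, 8

Compare each point to [250.4, 391.2]: sample 7 = 208.7 < LCL; sample 8 = 173.1 < LCL.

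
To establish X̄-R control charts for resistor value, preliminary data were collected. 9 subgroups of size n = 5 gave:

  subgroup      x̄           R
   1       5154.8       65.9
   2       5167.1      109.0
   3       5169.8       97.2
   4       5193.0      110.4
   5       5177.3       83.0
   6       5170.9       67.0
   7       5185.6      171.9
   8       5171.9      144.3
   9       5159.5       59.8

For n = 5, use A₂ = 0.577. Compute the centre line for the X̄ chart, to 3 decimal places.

5172.211

X̄̄ = (5154.8 + 5167.1 + 5169.8 + 5193.0 + 5177.3 + 5170.9 + 5185.6 + 5171.9 + 5159.5) / 9 = 46549.9000 / 9 = 5172.2111
CL = X̄̄ = 5172.2111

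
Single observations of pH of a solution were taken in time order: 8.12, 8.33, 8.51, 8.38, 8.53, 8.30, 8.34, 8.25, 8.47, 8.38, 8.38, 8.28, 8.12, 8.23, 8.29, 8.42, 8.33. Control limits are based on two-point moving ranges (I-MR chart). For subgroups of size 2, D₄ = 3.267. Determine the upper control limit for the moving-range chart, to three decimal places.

Moving ranges: 0.21, 0.18, 0.13, 0.15, 0.23, 0.04, 0.09, 0.22, 0.09, 0.00, 0.10, 0.16, 0.11, 0.06, 0.13, 0.09; M̄R̄ = 1.9900 / 16 = 0.1244
UCL_MR = D₄·M̄R̄ = 3.267 × 0.1244 = 0.4063

0.406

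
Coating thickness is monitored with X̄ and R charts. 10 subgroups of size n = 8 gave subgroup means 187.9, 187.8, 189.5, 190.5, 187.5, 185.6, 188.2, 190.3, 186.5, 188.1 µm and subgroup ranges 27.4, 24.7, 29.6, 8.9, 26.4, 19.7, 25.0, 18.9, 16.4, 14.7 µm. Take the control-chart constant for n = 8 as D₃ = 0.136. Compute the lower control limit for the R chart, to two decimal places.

R̄ = (27.4 + 24.7 + 29.6 + 8.9 + 26.4 + 19.7 + 25.0 + 18.9 + 16.4 + 14.7) / 10 = 211.7000 / 10 = 21.1700
LCL_R = D₃·R̄ = 0.136 × 21.1700 = 2.8791

2.88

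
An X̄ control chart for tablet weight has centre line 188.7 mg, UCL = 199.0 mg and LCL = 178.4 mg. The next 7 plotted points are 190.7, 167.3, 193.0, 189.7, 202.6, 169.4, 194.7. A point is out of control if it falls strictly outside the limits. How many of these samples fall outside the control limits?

Compare each point to [178.4, 199.0]: sample 2 = 167.3 < LCL; sample 5 = 202.6 > UCL; sample 6 = 169.4 < LCL.

3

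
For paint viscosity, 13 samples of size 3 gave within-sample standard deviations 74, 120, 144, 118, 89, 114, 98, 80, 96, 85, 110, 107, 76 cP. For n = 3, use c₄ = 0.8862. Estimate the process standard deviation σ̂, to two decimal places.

113.80

s̄ = (74 + 120 + 144 + 118 + 89 + 114 + 98 + 80 + 96 + 85 + 110 + 107 + 76) / 13 = 100.8462
σ̂ = s̄ / c₄ = 100.8462 / 0.8862 = 113.7962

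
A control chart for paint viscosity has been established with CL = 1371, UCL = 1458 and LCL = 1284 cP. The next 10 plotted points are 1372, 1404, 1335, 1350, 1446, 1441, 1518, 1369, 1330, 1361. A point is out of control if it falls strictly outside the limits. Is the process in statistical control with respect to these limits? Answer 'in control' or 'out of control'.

out of control

Compare each point to [1284, 1458]: sample 7 = 1518 > UCL.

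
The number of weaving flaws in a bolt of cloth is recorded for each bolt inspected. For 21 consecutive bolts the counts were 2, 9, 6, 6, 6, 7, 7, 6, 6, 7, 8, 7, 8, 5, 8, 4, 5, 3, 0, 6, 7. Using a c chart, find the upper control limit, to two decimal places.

c̄ = (2 + 9 + 6 + 6 + 6 + 7 + 7 + 6 + 6 + 7 + 8 + 7 + 8 + 5 + 8 + 4 + 5 + 3 + 0 + 6 + 7) / 21 = 123 / 21 = 5.8571
UCL = c̄ + 3√c̄ = 5.8571 + 3 × √5.8571 = 5.8571 + 3 × 2.4202 = 13.1176

13.12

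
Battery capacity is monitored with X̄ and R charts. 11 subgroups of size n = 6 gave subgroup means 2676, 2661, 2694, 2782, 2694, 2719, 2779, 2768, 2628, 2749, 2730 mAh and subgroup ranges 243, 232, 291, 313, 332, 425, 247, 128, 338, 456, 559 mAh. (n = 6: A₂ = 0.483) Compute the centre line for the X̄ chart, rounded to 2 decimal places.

X̄̄ = (2676 + 2661 + 2694 + 2782 + 2694 + 2719 + 2779 + 2768 + 2628 + 2749 + 2730) / 11 = 29880.0000 / 11 = 2716.3636
CL = X̄̄ = 2716.3636

2716.36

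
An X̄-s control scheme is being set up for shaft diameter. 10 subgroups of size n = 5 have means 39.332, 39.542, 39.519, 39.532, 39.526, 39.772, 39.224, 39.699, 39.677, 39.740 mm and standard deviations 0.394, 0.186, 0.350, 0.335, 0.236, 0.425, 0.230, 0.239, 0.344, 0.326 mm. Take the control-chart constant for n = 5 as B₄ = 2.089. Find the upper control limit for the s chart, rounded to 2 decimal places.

0.64

s̄ = (0.394 + 0.186 + 0.350 + 0.335 + 0.236 + 0.425 + 0.230 + 0.239 + 0.344 + 0.326) / 10 = 0.3065
UCL_s = B₄·s̄ = 2.089 × 0.3065 = 0.6403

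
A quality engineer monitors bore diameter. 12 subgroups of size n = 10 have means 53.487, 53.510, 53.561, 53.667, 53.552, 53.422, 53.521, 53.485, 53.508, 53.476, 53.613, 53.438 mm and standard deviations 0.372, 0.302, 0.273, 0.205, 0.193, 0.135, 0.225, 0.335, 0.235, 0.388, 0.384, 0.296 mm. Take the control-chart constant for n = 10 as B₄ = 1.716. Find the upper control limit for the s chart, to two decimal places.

0.48

s̄ = (0.372 + 0.302 + 0.273 + 0.205 + 0.193 + 0.135 + 0.225 + 0.335 + 0.235 + 0.388 + 0.384 + 0.296) / 12 = 0.2786
UCL_s = B₄·s̄ = 1.716 × 0.2786 = 0.4780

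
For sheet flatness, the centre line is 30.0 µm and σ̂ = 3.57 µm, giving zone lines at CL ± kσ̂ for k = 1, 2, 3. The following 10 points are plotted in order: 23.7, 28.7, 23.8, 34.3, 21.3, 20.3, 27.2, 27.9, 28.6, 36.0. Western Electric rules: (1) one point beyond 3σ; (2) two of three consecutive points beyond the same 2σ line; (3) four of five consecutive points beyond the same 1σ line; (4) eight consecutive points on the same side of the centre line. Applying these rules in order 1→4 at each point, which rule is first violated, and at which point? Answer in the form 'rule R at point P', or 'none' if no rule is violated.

Zone of each point (C = within 1σ̂, B = 1σ̂–2σ̂, A = 2σ̂–3σ̂, * = beyond 3σ̂; sign = side of CL): 1:-B, 2:-C, 3:-B, 4:+B, 5:-A, 6:-A, 7:-C, 8:-C, 9:-C, 10:+B
Rule 2 (two of three consecutive points beyond the same 2σ limit) is satisfied at point 6.

rule 2 at point 6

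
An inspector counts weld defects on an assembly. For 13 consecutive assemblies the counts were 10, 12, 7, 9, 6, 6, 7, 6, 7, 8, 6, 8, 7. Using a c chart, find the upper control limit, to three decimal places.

c̄ = (10 + 12 + 7 + 9 + 6 + 6 + 7 + 6 + 7 + 8 + 6 + 8 + 7) / 13 = 99 / 13 = 7.6154
UCL = c̄ + 3√c̄ = 7.6154 + 3 × √7.6154 = 7.6154 + 3 × 2.7596 = 15.8942

15.894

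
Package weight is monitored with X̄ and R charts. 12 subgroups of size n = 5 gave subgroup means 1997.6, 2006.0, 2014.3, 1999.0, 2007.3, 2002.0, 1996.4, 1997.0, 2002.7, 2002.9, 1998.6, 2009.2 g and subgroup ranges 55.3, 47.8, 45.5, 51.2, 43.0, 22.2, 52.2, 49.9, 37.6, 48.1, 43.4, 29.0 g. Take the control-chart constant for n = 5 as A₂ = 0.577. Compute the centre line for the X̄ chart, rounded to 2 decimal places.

2002.75

X̄̄ = (1997.6 + 2006.0 + 2014.3 + 1999.0 + 2007.3 + 2002.0 + 1996.4 + 1997.0 + 2002.7 + 2002.9 + 1998.6 + 2009.2) / 12 = 24033.0000 / 12 = 2002.7500
CL = X̄̄ = 2002.7500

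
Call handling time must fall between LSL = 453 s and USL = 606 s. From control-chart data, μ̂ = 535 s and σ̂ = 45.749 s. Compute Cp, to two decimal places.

Cp = (USL − LSL) / (6σ̂) = (606 − 453) / (6 × 45.749) = 153.0000 / 274.4940 = 0.5574

0.56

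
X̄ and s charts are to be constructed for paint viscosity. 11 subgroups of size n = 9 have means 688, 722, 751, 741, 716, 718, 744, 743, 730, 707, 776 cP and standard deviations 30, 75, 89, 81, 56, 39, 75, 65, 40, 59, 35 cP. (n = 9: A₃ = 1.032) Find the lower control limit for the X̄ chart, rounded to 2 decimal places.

X̄̄ = (688 + 722 + 751 + 741 + 716 + 718 + 744 + 743 + 730 + 707 + 776) / 11 = 730.5455
s̄ = (30 + 75 + 89 + 81 + 56 + 39 + 75 + 65 + 40 + 59 + 35) / 11 = 58.5455
LCL = X̄̄ − A₃·s̄ = 730.5455 − 1.032 × 58.5455 = 670.1265

670.13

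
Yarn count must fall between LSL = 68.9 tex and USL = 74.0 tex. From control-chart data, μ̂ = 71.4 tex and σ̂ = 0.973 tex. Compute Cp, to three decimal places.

Cp = (USL − LSL) / (6σ̂) = (74.0 − 68.9) / (6 × 0.973) = 5.1000 / 5.8380 = 0.8736

0.874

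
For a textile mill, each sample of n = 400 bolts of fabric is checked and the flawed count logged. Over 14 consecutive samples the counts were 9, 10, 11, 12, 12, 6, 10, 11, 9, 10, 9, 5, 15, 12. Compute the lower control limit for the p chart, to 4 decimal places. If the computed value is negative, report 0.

p̄ = Σdᵢ / (k·n) = 141 / (14 × 400) = 0.02518
LCL = p̄ − 3·√(p̄(1−p̄)/n) = 0.02518 − 3 × 0.00783 = 0.00168

0.0017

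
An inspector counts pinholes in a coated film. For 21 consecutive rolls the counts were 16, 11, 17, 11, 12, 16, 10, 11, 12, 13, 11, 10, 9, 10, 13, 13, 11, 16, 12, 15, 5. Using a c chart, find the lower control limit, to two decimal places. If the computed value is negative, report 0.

c̄ = (16 + 11 + 17 + 11 + 12 + 16 + 10 + 11 + 12 + 13 + 11 + 10 + 9 + 10 + 13 + 13 + 11 + 16 + 12 + 15 + 5) / 21 = 254 / 21 = 12.0952
LCL = c̄ − 3√c̄ = 12.0952 − 3 × 3.4778 = 1.6618

1.66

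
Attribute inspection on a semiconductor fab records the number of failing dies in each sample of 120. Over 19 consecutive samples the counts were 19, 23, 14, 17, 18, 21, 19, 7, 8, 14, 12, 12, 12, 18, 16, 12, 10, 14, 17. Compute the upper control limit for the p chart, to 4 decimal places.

0.2144

p̄ = Σdᵢ / (k·n) = 283 / (19 × 120) = 0.12412
UCL = p̄ + 3·√(p̄(1−p̄)/n) = 0.12412 + 3 × √(0.12412×0.87588/120) = 0.12412 + 3 × 0.03010 = 0.21442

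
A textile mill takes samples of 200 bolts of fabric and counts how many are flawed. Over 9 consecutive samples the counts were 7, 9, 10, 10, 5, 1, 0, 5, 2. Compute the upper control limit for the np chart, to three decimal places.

p̄ = Σdᵢ / (k·n) = 49 / (9 × 200) = 0.02722
UCL = np̄ + 3·√(np̄(1−p̄)) = 5.4444 + 3 × √(5.4444×0.97278) = 5.4444 + 3 × 2.3014 = 12.3485

12.349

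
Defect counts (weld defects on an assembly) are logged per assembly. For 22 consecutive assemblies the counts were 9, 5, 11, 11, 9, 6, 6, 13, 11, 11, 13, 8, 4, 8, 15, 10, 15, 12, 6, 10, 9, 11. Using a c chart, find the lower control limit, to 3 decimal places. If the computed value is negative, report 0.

c̄ = (9 + 5 + 11 + 11 + 9 + 6 + 6 + 13 + 11 + 11 + 13 + 8 + 4 + 8 + 15 + 10 + 15 + 12 + 6 + 10 + 9 + 11) / 22 = 213 / 22 = 9.6818
LCL = c̄ − 3√c̄ = 9.6818 − 3 × 3.1116 = 0.3471

0.347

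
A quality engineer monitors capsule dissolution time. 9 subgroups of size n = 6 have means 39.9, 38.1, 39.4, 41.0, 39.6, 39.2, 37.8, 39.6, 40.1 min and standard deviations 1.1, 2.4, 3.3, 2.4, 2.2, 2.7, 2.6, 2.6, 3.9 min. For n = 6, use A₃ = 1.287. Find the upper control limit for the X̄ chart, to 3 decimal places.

X̄̄ = (39.9 + 38.1 + 39.4 + 41.0 + 39.6 + 39.2 + 37.8 + 39.6 + 40.1) / 9 = 39.4111
s̄ = (1.1 + 2.4 + 3.3 + 2.4 + 2.2 + 2.7 + 2.6 + 2.6 + 3.9) / 9 = 2.5778
UCL = X̄̄ + A₃·s̄ = 39.4111 + 1.287 × 2.5778 = 42.7287

42.729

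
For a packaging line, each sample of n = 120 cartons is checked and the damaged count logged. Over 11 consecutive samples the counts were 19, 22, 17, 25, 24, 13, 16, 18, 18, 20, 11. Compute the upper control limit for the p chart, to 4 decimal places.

p̄ = Σdᵢ / (k·n) = 203 / (11 × 120) = 0.15379
UCL = p̄ + 3·√(p̄(1−p̄)/n) = 0.15379 + 3 × √(0.15379×0.84621/120) = 0.15379 + 3 × 0.03293 = 0.25258

0.2526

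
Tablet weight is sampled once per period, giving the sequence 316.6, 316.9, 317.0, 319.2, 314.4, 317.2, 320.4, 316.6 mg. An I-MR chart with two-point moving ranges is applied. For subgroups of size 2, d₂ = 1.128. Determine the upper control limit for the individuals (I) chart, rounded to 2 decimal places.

X̄ = (316.6 + 316.9 + 317.0 + 319.2 + 314.4 + 317.2 + 320.4 + 316.6) / 8 = 317.2875
Moving ranges: 0.3, 0.1, 2.2, 4.8, 2.8, 3.2, 3.8; M̄R̄ = 17.2000 / 7 = 2.4571
UCL = X̄ + 3·M̄R̄/d₂ = 317.2875 + 3 × 2.4571 / 1.128 = 323.8225

323.82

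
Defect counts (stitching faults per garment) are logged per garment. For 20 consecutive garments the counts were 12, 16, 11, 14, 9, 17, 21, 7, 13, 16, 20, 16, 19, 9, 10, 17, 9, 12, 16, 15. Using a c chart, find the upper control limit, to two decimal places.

c̄ = (12 + 16 + 11 + 14 + 9 + 17 + 21 + 7 + 13 + 16 + 20 + 16 + 19 + 9 + 10 + 17 + 9 + 12 + 16 + 15) / 20 = 279 / 20 = 13.9500
UCL = c̄ + 3√c̄ = 13.9500 + 3 × √13.9500 = 13.9500 + 3 × 3.7350 = 25.1549

25.15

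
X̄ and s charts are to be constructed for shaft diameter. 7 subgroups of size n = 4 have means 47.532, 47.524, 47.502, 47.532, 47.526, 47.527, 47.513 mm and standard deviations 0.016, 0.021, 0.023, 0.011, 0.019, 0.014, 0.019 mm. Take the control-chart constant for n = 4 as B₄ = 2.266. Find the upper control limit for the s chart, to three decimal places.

0.040

s̄ = (0.016 + 0.021 + 0.023 + 0.011 + 0.019 + 0.014 + 0.019) / 7 = 0.0176
UCL_s = B₄·s̄ = 2.266 × 0.0176 = 0.0398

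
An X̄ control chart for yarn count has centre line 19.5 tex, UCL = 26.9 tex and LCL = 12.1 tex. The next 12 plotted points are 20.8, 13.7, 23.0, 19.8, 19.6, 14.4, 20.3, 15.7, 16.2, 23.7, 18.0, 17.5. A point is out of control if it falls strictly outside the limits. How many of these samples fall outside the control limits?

All 12 points lie within [12.1, 26.9].

0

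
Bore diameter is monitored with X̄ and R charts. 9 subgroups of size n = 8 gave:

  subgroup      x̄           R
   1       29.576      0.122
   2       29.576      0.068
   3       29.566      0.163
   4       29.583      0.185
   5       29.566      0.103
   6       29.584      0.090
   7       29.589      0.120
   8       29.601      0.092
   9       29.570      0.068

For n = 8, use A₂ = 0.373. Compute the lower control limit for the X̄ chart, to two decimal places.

X̄̄ = (29.576 + 29.576 + 29.566 + 29.583 + 29.566 + 29.584 + 29.589 + 29.601 + 29.570) / 9 = 266.2110 / 9 = 29.5790
R̄ = (0.122 + 0.068 + 0.163 + 0.185 + 0.103 + 0.090 + 0.120 + 0.092 + 0.068) / 9 = 1.0110 / 9 = 0.1123
LCL = X̄̄ − A₂·R̄ = 29.5790 − 0.373 × 0.1123 = 29.5371

29.54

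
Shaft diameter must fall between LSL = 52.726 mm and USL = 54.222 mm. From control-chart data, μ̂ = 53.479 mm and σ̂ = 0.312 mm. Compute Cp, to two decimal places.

Cp = (USL − LSL) / (6σ̂) = (54.222 − 52.726) / (6 × 0.312) = 1.4960 / 1.8720 = 0.7991

0.80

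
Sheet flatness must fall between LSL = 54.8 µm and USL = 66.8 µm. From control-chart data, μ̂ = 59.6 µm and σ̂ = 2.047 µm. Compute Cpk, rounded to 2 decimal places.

Cpu = (USL − μ̂) / (3σ̂) = (66.8 − 59.6) / (3 × 2.047) = 1.1724; Cpl = (μ̂ − LSL) / (3σ̂) = (59.6 − 54.8) / (3 × 2.047) = 0.7816; Cpk = min(Cpu, Cpl) = 0.7816

0.78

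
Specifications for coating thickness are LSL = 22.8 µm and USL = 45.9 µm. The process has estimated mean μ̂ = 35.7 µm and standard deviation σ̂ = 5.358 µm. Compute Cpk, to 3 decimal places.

Cpu = (USL − μ̂) / (3σ̂) = (45.9 − 35.7) / (3 × 5.358) = 0.6346; Cpl = (μ̂ − LSL) / (3σ̂) = (35.7 − 22.8) / (3 × 5.358) = 0.8025; Cpk = min(Cpu, Cpl) = 0.6346

0.635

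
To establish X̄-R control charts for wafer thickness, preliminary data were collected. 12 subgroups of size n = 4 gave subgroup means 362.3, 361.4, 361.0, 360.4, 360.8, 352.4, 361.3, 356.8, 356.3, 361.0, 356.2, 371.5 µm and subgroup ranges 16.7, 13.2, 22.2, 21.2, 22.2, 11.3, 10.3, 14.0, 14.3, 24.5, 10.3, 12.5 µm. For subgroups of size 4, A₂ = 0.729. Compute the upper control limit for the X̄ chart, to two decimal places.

X̄̄ = (362.3 + 361.4 + 361.0 + 360.4 + 360.8 + 352.4 + 361.3 + 356.8 + 356.3 + 361.0 + 356.2 + 371.5) / 12 = 4321.4000 / 12 = 360.1167
R̄ = (16.7 + 13.2 + 22.2 + 21.2 + 22.2 + 11.3 + 10.3 + 14.0 + 14.3 + 24.5 + 10.3 + 12.5) / 12 = 192.7000 / 12 = 16.0583
UCL = X̄̄ + A₂·R̄ = 360.1167 + 0.729 × 16.0583 = 371.8232

371.82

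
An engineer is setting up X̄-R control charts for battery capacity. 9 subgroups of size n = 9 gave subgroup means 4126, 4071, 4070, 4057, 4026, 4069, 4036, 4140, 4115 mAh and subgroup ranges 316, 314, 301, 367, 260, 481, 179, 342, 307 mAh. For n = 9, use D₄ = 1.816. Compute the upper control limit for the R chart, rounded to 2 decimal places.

R̄ = (316 + 314 + 301 + 367 + 260 + 481 + 179 + 342 + 307) / 9 = 2867.0000 / 9 = 318.5556
UCL_R = D₄·R̄ = 1.816 × 318.5556 = 578.4969

578.50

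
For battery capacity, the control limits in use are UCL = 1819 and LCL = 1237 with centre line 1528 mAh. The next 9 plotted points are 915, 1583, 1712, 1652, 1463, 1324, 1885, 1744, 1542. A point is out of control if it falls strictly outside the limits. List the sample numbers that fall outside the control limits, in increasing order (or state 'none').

1, 7

Compare each point to [1237, 1819]: sample 1 = 915 < LCL; sample 7 = 1885 > UCL.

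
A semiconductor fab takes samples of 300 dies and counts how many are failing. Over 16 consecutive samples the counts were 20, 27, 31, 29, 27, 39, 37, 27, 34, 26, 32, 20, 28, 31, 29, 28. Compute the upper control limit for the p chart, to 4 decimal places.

p̄ = Σdᵢ / (k·n) = 465 / (16 × 300) = 0.09688
UCL = p̄ + 3·√(p̄(1−p̄)/n) = 0.09688 + 3 × √(0.09688×0.90312/300) = 0.09688 + 3 × 0.01708 = 0.14811

0.1481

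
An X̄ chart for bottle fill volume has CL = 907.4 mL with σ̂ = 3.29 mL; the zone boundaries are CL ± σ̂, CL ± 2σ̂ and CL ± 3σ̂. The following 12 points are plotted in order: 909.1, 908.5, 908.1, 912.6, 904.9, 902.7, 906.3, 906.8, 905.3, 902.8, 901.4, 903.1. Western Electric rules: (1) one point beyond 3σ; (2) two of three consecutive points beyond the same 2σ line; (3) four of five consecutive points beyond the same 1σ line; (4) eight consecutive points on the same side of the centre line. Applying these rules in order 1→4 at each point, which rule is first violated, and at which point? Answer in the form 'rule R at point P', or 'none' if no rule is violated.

rule 4 at point 12

Zone of each point (C = within 1σ̂, B = 1σ̂–2σ̂, A = 2σ̂–3σ̂, * = beyond 3σ̂; sign = side of CL): 1:+C, 2:+C, 3:+C, 4:+B, 5:-C, 6:-B, 7:-C, 8:-C, 9:-C, 10:-B, 11:-B, 12:-B
Rule 4 (eight consecutive points on the same side of the centre line) is satisfied at point 12.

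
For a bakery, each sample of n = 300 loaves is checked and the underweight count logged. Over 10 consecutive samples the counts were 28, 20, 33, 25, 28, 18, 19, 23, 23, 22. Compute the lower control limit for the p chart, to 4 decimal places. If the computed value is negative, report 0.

0.0328

p̄ = Σdᵢ / (k·n) = 239 / (10 × 300) = 0.07967
LCL = p̄ − 3·√(p̄(1−p̄)/n) = 0.07967 − 3 × 0.01563 = 0.03277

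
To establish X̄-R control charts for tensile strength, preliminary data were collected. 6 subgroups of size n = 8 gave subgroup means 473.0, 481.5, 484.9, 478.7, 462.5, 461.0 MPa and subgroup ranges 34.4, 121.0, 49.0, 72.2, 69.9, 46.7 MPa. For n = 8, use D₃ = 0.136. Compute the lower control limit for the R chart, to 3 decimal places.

8.913

R̄ = (34.4 + 121.0 + 49.0 + 72.2 + 69.9 + 46.7) / 6 = 393.2000 / 6 = 65.5333
LCL_R = D₃·R̄ = 0.136 × 65.5333 = 8.9125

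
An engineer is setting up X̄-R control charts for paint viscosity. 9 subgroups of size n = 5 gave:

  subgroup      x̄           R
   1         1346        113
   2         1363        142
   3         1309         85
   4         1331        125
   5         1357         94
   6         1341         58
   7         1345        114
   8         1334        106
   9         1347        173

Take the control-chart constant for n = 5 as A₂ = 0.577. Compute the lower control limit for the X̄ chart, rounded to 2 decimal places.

1276.69

X̄̄ = (1346 + 1363 + 1309 + 1331 + 1357 + 1341 + 1345 + 1334 + 1347) / 9 = 12073.0000 / 9 = 1341.4444
R̄ = (113 + 142 + 85 + 125 + 94 + 58 + 114 + 106 + 173) / 9 = 1010.0000 / 9 = 112.2222
LCL = X̄̄ − A₂·R̄ = 1341.4444 − 0.577 × 112.2222 = 1276.6922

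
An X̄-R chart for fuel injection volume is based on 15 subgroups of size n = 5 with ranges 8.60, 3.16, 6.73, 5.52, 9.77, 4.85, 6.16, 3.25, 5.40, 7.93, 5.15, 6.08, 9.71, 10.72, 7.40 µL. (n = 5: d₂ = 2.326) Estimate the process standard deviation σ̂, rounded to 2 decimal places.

R̄ = (8.60 + 3.16 + 6.73 + 5.52 + 9.77 + 4.85 + 6.16 + 3.25 + 5.40 + 7.93 + 5.15 + 6.08 + 9.71 + 10.72 + 7.40) / 15 = 6.6953
σ̂ = R̄ / d₂ = 6.6953 / 2.326 = 2.8785

2.88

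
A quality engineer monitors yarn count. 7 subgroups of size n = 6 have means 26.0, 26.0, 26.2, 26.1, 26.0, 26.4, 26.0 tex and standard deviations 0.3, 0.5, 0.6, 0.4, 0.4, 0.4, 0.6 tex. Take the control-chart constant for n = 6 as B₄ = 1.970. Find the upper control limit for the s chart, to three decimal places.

0.901

s̄ = (0.3 + 0.5 + 0.6 + 0.4 + 0.4 + 0.4 + 0.6) / 7 = 0.4571
UCL_s = B₄·s̄ = 1.970 × 0.4571 = 0.9006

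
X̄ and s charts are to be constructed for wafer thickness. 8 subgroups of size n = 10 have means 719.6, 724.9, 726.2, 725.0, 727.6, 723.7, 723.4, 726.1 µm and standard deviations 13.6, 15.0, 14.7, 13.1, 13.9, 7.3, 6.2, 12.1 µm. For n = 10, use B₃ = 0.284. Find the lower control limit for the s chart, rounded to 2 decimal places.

3.40

s̄ = (13.6 + 15.0 + 14.7 + 13.1 + 13.9 + 7.3 + 6.2 + 12.1) / 8 = 11.9875
LCL_s = B₃·s̄ = 0.284 × 11.9875 = 3.4044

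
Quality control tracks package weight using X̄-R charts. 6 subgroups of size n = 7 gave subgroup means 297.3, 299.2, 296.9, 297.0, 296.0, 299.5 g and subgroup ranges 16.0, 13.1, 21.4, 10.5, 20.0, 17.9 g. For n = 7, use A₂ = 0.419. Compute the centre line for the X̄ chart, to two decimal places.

X̄̄ = (297.3 + 299.2 + 296.9 + 297.0 + 296.0 + 299.5) / 6 = 1785.9000 / 6 = 297.6500
CL = X̄̄ = 297.6500

297.65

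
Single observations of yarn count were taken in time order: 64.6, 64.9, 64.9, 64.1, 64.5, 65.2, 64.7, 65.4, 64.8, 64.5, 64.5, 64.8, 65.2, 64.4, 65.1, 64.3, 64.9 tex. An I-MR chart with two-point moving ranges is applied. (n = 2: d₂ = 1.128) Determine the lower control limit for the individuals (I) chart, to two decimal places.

X̄ = (64.6 + 64.9 + 64.9 + 64.1 + 64.5 + 65.2 + 64.7 + 65.4 + 64.8 + 64.5 + 64.5 + 64.8 + 65.2 + 64.4 + 65.1 + 64.3 + 64.9) / 17 = 64.7529
Moving ranges: 0.3, 0.0, 0.8, 0.4, 0.7, 0.5, 0.7, 0.6, 0.3, 0.0, 0.3, 0.4, 0.8, 0.7, 0.8, 0.6; M̄R̄ = 7.9000 / 16 = 0.4938
LCL = X̄ − 3·M̄R̄/d₂ = 64.7529 − 3 × 0.4938 / 1.128 = 63.4398

63.44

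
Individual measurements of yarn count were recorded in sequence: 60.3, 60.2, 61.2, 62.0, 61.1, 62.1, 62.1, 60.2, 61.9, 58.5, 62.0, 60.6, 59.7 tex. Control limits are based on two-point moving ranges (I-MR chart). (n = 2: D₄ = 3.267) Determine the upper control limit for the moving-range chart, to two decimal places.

Moving ranges: 0.1, 1.0, 0.8, 0.9, 1.0, 0.0, 1.9, 1.7, 3.4, 3.5, 1.4, 0.9; M̄R̄ = 16.6000 / 12 = 1.3833
UCL_MR = D₄·M̄R̄ = 3.267 × 1.3833 = 4.5194

4.52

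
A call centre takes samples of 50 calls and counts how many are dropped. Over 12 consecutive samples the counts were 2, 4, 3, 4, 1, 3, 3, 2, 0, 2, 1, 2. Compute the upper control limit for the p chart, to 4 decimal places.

p̄ = Σdᵢ / (k·n) = 27 / (12 × 50) = 0.04500
UCL = p̄ + 3·√(p̄(1−p̄)/n) = 0.04500 + 3 × √(0.04500×0.95500/50) = 0.04500 + 3 × 0.02932 = 0.13295

0.1330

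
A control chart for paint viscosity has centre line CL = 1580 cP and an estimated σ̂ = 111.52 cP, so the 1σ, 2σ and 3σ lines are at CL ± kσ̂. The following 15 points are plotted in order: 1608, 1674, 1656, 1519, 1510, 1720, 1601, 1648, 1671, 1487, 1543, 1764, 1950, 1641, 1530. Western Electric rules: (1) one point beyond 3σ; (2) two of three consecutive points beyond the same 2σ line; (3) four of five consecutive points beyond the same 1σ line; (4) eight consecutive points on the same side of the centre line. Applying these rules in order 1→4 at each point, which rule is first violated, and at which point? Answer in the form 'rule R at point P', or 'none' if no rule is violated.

Zone of each point (C = within 1σ̂, B = 1σ̂–2σ̂, A = 2σ̂–3σ̂, * = beyond 3σ̂; sign = side of CL): 1:+C, 2:+C, 3:+C, 4:-C, 5:-C, 6:+B, 7:+C, 8:+C, 9:+C, 10:-C, 11:-C, 12:+B, 13:+*, 14:+C, 15:-C
Rule 1 (one point beyond the 3σ limits) is satisfied at point 13.

rule 1 at point 13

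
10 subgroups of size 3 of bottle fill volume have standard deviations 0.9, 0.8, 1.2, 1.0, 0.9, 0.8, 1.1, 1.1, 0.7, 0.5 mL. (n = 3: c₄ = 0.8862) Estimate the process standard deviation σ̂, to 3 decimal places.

1.016

s̄ = (0.9 + 0.8 + 1.2 + 1.0 + 0.9 + 0.8 + 1.1 + 1.1 + 0.7 + 0.5) / 10 = 0.9000
σ̂ = s̄ / c₄ = 0.9000 / 0.8862 = 1.0156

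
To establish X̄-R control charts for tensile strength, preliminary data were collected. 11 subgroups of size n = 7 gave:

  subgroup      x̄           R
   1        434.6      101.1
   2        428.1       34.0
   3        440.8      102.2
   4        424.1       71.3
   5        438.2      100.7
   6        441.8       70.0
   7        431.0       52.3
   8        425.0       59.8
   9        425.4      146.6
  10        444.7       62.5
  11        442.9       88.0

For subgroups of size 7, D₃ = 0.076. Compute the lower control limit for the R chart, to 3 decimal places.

R̄ = (101.1 + 34.0 + 102.2 + 71.3 + 100.7 + 70.0 + 52.3 + 59.8 + 146.6 + 62.5 + 88.0) / 11 = 888.5000 / 11 = 80.7727
LCL_R = D₃·R̄ = 0.076 × 80.7727 = 6.1387

6.139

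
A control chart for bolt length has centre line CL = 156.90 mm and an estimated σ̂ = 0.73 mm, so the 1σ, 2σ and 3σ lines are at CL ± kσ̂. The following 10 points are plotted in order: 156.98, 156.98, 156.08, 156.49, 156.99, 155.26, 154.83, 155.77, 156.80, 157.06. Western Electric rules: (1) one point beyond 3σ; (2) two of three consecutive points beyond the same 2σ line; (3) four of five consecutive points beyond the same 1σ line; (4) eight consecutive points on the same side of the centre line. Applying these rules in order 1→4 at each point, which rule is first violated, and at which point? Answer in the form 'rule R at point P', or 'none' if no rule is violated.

Zone of each point (C = within 1σ̂, B = 1σ̂–2σ̂, A = 2σ̂–3σ̂, * = beyond 3σ̂; sign = side of CL): 1:+C, 2:+C, 3:-B, 4:-C, 5:+C, 6:-A, 7:-A, 8:-B, 9:-C, 10:+C
Rule 2 (two of three consecutive points beyond the same 2σ limit) is satisfied at point 7.

rule 2 at point 7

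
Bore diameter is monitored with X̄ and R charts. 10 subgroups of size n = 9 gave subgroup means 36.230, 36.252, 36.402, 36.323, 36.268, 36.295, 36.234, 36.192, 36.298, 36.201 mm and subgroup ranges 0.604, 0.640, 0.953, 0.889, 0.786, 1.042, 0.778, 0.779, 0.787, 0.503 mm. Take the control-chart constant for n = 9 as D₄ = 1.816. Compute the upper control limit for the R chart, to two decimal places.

R̄ = (0.604 + 0.640 + 0.953 + 0.889 + 0.786 + 1.042 + 0.778 + 0.779 + 0.787 + 0.503) / 10 = 7.7610 / 10 = 0.7761
UCL_R = D₄·R̄ = 1.816 × 0.7761 = 1.4094

1.41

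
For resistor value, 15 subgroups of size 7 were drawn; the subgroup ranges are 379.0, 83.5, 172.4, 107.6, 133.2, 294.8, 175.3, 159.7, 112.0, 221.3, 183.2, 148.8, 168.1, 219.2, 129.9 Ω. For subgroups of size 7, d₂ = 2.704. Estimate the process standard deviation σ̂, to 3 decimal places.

R̄ = (379.0 + 83.5 + 172.4 + 107.6 + 133.2 + 294.8 + 175.3 + 159.7 + 112.0 + 221.3 + 183.2 + 148.8 + 168.1 + 219.2 + 129.9) / 15 = 179.2000
σ̂ = R̄ / d₂ = 179.2000 / 2.704 = 66.2722

66.272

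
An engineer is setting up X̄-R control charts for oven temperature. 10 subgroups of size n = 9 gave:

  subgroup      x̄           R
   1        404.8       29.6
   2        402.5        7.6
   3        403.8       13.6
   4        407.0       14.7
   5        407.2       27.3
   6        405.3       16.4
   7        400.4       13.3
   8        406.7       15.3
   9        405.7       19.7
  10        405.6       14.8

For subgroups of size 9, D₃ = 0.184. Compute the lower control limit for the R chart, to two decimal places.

R̄ = (29.6 + 7.6 + 13.6 + 14.7 + 27.3 + 16.4 + 13.3 + 15.3 + 19.7 + 14.8) / 10 = 172.3000 / 10 = 17.2300
LCL_R = D₃·R̄ = 0.184 × 17.2300 = 3.1703

3.17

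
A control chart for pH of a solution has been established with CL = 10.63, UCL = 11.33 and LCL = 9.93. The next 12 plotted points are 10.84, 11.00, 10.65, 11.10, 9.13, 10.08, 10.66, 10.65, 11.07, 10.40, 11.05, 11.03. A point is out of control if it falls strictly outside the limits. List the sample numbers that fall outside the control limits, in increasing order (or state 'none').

Compare each point to [9.93, 11.33]: sample 5 = 9.13 < LCL.

5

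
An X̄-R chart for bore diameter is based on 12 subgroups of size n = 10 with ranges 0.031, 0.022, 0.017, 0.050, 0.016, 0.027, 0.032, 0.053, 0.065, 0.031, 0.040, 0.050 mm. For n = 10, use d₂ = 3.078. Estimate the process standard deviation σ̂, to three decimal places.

R̄ = (0.031 + 0.022 + 0.017 + 0.050 + 0.016 + 0.027 + 0.032 + 0.053 + 0.065 + 0.031 + 0.040 + 0.050) / 12 = 0.0362
σ̂ = R̄ / d₂ = 0.0362 / 3.078 = 0.0118

0.012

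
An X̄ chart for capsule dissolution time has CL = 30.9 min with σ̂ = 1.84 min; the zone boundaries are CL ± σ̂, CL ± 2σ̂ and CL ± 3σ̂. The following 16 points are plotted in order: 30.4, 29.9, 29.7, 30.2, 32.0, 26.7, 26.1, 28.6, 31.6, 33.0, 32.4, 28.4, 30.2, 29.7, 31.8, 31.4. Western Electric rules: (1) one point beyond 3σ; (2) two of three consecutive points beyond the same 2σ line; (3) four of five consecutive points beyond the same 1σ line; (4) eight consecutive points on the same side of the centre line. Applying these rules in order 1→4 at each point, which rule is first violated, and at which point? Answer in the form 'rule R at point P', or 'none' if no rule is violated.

rule 2 at point 7

Zone of each point (C = within 1σ̂, B = 1σ̂–2σ̂, A = 2σ̂–3σ̂, * = beyond 3σ̂; sign = side of CL): 1:-C, 2:-C, 3:-C, 4:-C, 5:+C, 6:-A, 7:-A, 8:-B, 9:+C, 10:+B, 11:+C, 12:-B, 13:-C, 14:-C, 15:+C, 16:+C
Rule 2 (two of three consecutive points beyond the same 2σ limit) is satisfied at point 7.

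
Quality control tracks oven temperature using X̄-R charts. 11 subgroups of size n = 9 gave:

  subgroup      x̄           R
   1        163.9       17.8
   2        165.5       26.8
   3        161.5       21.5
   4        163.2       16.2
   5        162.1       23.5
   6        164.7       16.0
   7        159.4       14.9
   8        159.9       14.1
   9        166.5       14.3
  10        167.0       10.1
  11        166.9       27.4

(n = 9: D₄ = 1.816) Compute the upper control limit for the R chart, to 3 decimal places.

R̄ = (17.8 + 26.8 + 21.5 + 16.2 + 23.5 + 16.0 + 14.9 + 14.1 + 14.3 + 10.1 + 27.4) / 11 = 202.6000 / 11 = 18.4182
UCL_R = D₄·R̄ = 1.816 × 18.4182 = 33.4474

33.447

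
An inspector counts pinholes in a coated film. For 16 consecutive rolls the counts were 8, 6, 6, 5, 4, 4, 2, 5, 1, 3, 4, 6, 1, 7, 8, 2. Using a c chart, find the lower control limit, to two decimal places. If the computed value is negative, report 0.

0.00

c̄ = (8 + 6 + 6 + 5 + 4 + 4 + 2 + 5 + 1 + 3 + 4 + 6 + 1 + 7 + 8 + 2) / 16 = 72 / 16 = 4.5000
LCL = c̄ − 3√c̄ = 4.5000 − 3 × 2.1213 = -1.8640 → 0 (cannot be negative)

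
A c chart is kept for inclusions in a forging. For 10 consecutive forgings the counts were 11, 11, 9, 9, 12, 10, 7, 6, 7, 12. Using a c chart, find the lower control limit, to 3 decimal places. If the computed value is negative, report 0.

0.202

c̄ = (11 + 11 + 9 + 9 + 12 + 10 + 7 + 6 + 7 + 12) / 10 = 94 / 10 = 9.4000
LCL = c̄ − 3√c̄ = 9.4000 − 3 × 3.0659 = 0.2022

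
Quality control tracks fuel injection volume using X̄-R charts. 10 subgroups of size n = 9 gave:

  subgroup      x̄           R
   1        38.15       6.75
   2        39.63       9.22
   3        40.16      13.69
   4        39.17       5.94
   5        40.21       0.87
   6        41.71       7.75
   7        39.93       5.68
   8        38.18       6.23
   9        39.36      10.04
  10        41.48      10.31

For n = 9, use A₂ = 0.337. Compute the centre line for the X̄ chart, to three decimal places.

X̄̄ = (38.15 + 39.63 + 40.16 + 39.17 + 40.21 + 41.71 + 39.93 + 38.18 + 39.36 + 41.48) / 10 = 397.9800 / 10 = 39.7980
CL = X̄̄ = 39.7980

39.798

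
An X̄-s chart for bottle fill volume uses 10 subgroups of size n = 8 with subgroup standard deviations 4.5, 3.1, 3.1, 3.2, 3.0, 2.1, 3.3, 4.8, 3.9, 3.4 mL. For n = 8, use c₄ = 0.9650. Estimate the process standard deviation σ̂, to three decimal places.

s̄ = (4.5 + 3.1 + 3.1 + 3.2 + 3.0 + 2.1 + 3.3 + 4.8 + 3.9 + 3.4) / 10 = 3.4400
σ̂ = s̄ / c₄ = 3.4400 / 0.9650 = 3.5648

3.565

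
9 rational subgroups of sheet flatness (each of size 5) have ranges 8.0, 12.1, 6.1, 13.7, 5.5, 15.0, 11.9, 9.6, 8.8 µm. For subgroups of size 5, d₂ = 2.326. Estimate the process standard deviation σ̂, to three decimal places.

4.333

R̄ = (8.0 + 12.1 + 6.1 + 13.7 + 5.5 + 15.0 + 11.9 + 9.6 + 8.8) / 9 = 10.0778
σ̂ = R̄ / d₂ = 10.0778 / 2.326 = 4.3327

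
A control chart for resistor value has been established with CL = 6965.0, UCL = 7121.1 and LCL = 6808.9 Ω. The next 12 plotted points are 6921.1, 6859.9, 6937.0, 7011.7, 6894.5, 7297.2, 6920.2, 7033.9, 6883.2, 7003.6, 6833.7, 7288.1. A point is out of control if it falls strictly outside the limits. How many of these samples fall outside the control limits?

2

Compare each point to [6808.9, 7121.1]: sample 6 = 7297.2 > UCL; sample 12 = 7288.1 > UCL.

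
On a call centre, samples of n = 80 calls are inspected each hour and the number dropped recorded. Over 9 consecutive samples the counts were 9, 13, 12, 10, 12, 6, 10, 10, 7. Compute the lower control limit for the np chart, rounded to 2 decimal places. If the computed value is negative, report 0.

1.06

p̄ = Σdᵢ / (k·n) = 89 / (9 × 80) = 0.12361
LCL = np̄ − 3·√(np̄(1−p̄)) = 9.8889 − 3 × 2.9439 = 1.0572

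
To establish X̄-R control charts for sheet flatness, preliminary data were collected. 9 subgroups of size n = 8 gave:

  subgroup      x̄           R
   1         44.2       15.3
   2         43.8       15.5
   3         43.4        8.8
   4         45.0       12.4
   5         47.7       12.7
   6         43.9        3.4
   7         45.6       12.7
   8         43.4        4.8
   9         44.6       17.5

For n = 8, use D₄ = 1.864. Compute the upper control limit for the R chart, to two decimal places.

21.35

R̄ = (15.3 + 15.5 + 8.8 + 12.4 + 12.7 + 3.4 + 12.7 + 4.8 + 17.5) / 9 = 103.1000 / 9 = 11.4556
UCL_R = D₄·R̄ = 1.864 × 11.4556 = 21.3532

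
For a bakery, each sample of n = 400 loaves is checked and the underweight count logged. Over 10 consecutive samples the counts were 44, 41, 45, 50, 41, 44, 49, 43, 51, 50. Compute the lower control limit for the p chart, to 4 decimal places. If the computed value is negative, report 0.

p̄ = Σdᵢ / (k·n) = 458 / (10 × 400) = 0.11450
LCL = p̄ − 3·√(p̄(1−p̄)/n) = 0.11450 − 3 × 0.01592 = 0.06674

0.0667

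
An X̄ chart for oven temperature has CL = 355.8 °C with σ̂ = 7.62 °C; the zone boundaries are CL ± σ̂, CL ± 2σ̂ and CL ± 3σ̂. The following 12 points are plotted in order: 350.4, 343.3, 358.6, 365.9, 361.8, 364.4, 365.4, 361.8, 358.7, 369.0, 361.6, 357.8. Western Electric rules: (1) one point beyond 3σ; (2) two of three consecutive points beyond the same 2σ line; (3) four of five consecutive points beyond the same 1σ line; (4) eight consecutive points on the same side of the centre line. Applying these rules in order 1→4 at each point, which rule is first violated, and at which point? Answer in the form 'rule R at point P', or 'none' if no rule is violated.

rule 4 at point 10

Zone of each point (C = within 1σ̂, B = 1σ̂–2σ̂, A = 2σ̂–3σ̂, * = beyond 3σ̂; sign = side of CL): 1:-C, 2:-B, 3:+C, 4:+B, 5:+C, 6:+B, 7:+B, 8:+C, 9:+C, 10:+B, 11:+C, 12:+C
Rule 4 (eight consecutive points on the same side of the centre line) is satisfied at point 10.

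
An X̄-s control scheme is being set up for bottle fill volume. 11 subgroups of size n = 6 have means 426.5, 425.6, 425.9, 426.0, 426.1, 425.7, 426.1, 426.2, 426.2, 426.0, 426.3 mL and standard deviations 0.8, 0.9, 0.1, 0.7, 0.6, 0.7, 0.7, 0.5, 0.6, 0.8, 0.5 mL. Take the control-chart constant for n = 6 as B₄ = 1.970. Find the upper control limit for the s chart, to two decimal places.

1.24

s̄ = (0.8 + 0.9 + 0.1 + 0.7 + 0.6 + 0.7 + 0.7 + 0.5 + 0.6 + 0.8 + 0.5) / 11 = 0.6273
UCL_s = B₄·s̄ = 1.970 × 0.6273 = 1.2357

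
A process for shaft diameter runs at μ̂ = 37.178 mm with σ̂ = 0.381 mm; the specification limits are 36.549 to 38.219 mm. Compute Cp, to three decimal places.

Cp = (USL − LSL) / (6σ̂) = (38.219 − 36.549) / (6 × 0.381) = 1.6700 / 2.2860 = 0.7305

0.731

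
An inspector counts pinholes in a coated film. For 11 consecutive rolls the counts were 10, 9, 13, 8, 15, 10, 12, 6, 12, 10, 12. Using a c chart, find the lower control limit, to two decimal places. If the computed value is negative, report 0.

0.85

c̄ = (10 + 9 + 13 + 8 + 15 + 10 + 12 + 6 + 12 + 10 + 12) / 11 = 117 / 11 = 10.6364
LCL = c̄ − 3√c̄ = 10.6364 − 3 × 3.2613 = 0.8523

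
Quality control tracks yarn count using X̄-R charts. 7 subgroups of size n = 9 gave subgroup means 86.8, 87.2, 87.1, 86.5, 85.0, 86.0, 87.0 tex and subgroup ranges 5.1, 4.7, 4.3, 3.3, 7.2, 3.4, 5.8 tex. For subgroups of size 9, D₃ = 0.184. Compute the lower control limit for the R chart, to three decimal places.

R̄ = (5.1 + 4.7 + 4.3 + 3.3 + 7.2 + 3.4 + 5.8) / 7 = 33.8000 / 7 = 4.8286
LCL_R = D₃·R̄ = 0.184 × 4.8286 = 0.8885

0.888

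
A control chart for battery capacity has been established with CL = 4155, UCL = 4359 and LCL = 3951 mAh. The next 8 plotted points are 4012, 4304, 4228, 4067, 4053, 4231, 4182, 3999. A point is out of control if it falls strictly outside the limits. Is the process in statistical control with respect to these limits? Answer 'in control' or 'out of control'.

All 8 points lie within [3951, 4359].

in control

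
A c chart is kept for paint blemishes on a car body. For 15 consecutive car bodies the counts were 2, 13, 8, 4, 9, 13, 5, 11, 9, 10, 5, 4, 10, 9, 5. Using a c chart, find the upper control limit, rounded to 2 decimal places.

c̄ = (2 + 13 + 8 + 4 + 9 + 13 + 5 + 11 + 9 + 10 + 5 + 4 + 10 + 9 + 5) / 15 = 117 / 15 = 7.8000
UCL = c̄ + 3√c̄ = 7.8000 + 3 × √7.8000 = 7.8000 + 3 × 2.7928 = 16.1785

16.18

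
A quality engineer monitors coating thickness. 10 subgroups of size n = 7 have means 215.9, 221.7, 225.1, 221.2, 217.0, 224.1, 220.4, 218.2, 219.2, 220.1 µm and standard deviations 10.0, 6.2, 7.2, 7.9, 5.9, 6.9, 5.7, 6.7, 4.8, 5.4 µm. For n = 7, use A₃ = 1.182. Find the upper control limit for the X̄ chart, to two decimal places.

228.17

X̄̄ = (215.9 + 221.7 + 225.1 + 221.2 + 217.0 + 224.1 + 220.4 + 218.2 + 219.2 + 220.1) / 10 = 220.2900
s̄ = (10.0 + 6.2 + 7.2 + 7.9 + 5.9 + 6.9 + 5.7 + 6.7 + 4.8 + 5.4) / 10 = 6.6700
UCL = X̄̄ + A₃·s̄ = 220.2900 + 1.182 × 6.6700 = 228.1739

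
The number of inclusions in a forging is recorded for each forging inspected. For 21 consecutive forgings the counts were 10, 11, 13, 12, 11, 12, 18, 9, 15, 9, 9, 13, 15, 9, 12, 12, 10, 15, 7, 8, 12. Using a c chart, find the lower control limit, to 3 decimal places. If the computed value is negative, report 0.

1.340

c̄ = (10 + 11 + 13 + 12 + 11 + 12 + 18 + 9 + 15 + 9 + 9 + 13 + 15 + 9 + 12 + 12 + 10 + 15 + 7 + 8 + 12) / 21 = 242 / 21 = 11.5238
LCL = c̄ − 3√c̄ = 11.5238 − 3 × 3.3947 = 1.3398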